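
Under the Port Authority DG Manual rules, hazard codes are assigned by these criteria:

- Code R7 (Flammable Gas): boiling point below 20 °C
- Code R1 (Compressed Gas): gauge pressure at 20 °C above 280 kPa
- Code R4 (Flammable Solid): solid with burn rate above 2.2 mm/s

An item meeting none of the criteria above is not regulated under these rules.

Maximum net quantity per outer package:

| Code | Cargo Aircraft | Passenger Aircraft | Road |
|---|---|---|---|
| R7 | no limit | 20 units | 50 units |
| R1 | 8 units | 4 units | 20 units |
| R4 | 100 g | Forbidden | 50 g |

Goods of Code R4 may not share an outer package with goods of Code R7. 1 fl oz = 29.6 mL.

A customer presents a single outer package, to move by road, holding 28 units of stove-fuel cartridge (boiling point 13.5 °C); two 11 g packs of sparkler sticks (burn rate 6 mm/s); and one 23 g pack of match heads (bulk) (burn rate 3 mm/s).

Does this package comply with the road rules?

Boiling point 13.5 °C meets the Code R7 criterion (Flammable Gas), so the stove-fuel cartridge is Code R7.
Sparkler sticks: burn rate 6 mm/s > 2.2 mm/s → Code R4 (Flammable Solid).
Match heads (bulk): burn rate 3 mm/s > 2.2 mm/s → Code R4 (Flammable Solid).
Code R4 net quantity: (two 11 g packs = 22 g) + 23 g = 45 g.
45 g is within the road limit of 50 g for Code R4.
Code R7 quantity: 28 units.
28 units ≤ 50 units (road limit, Code R7) — within limit.
Code R4 and Code R7 may not share an outer package.

No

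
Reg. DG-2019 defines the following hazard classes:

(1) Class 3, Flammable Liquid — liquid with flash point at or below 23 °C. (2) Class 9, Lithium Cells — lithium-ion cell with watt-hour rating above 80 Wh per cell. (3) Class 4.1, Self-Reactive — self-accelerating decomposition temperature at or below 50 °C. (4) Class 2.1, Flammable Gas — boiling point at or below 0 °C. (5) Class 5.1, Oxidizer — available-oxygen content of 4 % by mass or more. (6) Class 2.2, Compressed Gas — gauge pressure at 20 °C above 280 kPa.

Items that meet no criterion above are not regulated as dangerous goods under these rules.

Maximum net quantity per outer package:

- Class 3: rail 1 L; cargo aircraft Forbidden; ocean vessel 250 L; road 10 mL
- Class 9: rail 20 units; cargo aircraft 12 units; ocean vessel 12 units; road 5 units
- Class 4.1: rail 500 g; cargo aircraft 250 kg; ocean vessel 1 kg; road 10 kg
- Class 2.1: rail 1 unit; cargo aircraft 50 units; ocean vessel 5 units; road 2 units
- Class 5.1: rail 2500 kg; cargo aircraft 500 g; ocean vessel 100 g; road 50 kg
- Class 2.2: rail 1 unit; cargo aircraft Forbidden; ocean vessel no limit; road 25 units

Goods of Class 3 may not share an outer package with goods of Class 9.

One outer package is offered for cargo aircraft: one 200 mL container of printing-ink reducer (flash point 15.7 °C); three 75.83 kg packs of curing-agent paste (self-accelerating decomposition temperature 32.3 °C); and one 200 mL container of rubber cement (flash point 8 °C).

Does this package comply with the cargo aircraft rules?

No

Printing-ink reducer: flash point 15.7 °C ≤ 23 °C → Class 3 (Flammable Liquid).
The curing-agent paste has self-accelerating decomposition temperature 32.3 °C, which is ≤ 50 °C, so it is Class 4.1 (Self-Reactive).
With flash point 8 °C (≤ 23 °C), the rubber cement falls in Class 3.
Class 4.1 quantity: three 75.83 kg packs = 227.49 kg.
That is within the Class 4.1 cargo aircraft limit of 250 kg.
Total Class 3: 200 mL + 200 mL = 400 mL.
Class 3 is Forbidden by cargo aircraft.
The segregation rule (Class 3 with Class 9) does not apply to Class 4.1 with Class 3.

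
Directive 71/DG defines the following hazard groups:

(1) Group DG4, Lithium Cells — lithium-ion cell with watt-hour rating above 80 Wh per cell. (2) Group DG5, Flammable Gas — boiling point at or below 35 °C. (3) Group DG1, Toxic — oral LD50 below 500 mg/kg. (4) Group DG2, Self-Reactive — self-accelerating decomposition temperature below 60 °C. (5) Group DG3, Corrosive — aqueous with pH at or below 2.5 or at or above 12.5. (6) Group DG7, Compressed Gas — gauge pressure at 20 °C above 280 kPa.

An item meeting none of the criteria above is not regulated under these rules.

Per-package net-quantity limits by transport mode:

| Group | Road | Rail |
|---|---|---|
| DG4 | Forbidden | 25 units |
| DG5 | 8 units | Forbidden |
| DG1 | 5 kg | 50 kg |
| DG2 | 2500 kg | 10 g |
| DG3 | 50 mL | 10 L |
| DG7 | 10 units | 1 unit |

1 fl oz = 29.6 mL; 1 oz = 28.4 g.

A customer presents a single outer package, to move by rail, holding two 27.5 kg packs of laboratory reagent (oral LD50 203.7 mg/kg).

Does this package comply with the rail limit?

No

With oral LD50 203.7 mg/kg (< 500 mg/kg), the laboratory reagent falls in Group DG1.
Group DG1 quantity: two 27.5 kg packs = 55 kg.
55 kg exceeds the rail limit of 50 kg for Group DG1.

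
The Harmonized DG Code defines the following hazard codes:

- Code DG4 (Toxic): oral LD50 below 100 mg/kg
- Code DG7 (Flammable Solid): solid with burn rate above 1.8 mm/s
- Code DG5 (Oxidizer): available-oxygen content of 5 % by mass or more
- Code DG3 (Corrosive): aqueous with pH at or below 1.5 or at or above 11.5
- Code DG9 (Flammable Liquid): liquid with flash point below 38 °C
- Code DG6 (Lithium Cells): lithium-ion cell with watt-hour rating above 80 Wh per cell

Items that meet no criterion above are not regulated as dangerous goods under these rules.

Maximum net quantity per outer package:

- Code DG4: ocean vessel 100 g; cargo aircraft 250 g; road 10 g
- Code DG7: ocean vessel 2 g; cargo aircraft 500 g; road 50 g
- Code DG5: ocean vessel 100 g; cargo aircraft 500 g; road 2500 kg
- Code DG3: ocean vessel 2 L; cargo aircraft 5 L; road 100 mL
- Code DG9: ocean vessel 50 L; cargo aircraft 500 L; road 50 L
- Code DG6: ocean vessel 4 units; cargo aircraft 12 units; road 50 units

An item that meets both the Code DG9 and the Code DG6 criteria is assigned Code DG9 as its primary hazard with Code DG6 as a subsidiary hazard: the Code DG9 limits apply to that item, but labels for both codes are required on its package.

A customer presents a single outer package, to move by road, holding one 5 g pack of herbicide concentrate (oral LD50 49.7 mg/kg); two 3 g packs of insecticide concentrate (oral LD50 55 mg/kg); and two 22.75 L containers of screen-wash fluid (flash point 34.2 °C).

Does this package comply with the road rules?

No

The herbicide concentrate has oral LD50 49.7 mg/kg, which is < 100 mg/kg, so it is Code DG4 (Toxic).
Oral LD50 55 mg/kg meets the Code DG4 criterion (Toxic), so the insecticide concentrate is Code DG4.
Flash point 34.2 °C meets the Code DG9 criterion (Flammable Liquid), so the screen-wash fluid is Code DG9.
Total Code DG4: 5 g + (two 3 g packs = 6 g) = 11 g.
11 g > 10 g (road limit, Code DG4) — over the limit.
Code DG9 quantity: two 22.75 L containers = 45.5 L.
That is within the Code DG9 road limit of 50 L.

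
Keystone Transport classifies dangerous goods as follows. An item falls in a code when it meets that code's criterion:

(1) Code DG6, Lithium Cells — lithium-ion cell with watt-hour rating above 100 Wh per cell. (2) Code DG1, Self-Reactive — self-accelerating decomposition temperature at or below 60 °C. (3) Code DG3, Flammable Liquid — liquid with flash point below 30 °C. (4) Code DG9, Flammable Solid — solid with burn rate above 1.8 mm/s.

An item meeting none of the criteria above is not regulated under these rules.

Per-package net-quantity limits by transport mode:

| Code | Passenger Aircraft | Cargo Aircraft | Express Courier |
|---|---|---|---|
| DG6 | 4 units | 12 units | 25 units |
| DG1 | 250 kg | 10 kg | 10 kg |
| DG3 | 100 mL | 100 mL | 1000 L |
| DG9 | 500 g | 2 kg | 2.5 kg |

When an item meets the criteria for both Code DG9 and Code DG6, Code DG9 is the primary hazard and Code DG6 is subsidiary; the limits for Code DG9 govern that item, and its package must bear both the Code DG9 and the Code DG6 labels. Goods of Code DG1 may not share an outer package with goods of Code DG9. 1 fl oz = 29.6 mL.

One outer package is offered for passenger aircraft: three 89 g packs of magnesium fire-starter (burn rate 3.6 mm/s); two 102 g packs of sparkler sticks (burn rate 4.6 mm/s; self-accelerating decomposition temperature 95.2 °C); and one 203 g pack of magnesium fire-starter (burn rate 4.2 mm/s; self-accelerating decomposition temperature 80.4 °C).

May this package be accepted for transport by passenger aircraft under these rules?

No

Magnesium fire-starter: burn rate 3.6 mm/s > 1.8 mm/s → Code DG9 (Flammable Solid).
Sparkler sticks: burn rate 4.6 mm/s > 1.8 mm/s → Code DG9 (Flammable Solid).
Burn rate 4.2 mm/s meets the Code DG9 criterion (Flammable Solid), so the magnesium fire-starter is Code DG9.
Total Code DG9: (three 89 g packs = 267 g) + (two 102 g packs = 204 g) + 203 g = 674 g.
That exceeds the Code DG9 passenger aircraft limit of 500 g.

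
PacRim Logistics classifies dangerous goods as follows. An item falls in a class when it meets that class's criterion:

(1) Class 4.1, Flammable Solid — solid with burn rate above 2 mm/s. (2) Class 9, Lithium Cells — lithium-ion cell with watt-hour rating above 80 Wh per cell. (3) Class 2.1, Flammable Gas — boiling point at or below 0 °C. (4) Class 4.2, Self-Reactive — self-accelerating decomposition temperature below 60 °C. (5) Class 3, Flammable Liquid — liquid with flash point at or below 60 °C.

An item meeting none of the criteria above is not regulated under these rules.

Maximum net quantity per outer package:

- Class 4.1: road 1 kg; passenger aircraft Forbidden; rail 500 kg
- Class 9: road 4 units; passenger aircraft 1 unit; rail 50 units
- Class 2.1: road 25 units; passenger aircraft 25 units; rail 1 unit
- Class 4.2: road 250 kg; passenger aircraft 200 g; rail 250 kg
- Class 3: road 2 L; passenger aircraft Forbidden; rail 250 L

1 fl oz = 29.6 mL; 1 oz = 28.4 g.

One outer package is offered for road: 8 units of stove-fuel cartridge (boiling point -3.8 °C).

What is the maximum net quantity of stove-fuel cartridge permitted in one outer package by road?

25 units

The stove-fuel cartridge has boiling point -3.8 °C, which is ≤ 0 °C, so it is Class 2.1 (Flammable Gas).
The road limit for Class 2.1 is 25 units.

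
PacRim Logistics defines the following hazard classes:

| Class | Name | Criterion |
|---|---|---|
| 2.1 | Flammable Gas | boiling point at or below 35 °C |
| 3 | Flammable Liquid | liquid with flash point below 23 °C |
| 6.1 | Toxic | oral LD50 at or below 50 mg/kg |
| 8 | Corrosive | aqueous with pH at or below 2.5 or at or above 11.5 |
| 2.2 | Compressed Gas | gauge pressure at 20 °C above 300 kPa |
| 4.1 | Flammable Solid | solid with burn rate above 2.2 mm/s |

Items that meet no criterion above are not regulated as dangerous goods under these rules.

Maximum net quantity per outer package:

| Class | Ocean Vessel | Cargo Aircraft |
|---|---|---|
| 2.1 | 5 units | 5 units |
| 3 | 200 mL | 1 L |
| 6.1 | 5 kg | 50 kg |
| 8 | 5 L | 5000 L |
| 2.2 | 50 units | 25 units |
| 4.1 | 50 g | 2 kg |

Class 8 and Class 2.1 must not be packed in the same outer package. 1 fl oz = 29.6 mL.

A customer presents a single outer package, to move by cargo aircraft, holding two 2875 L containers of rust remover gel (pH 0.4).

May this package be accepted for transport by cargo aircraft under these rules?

Rust remover gel: pH 0.4 ≤ 2.5 → Class 8 (Corrosive).
Class 8 quantity: two 2875 L containers = 5750 L.
5750 L > 5000 L (cargo aircraft limit, Class 8) — over the limit.

No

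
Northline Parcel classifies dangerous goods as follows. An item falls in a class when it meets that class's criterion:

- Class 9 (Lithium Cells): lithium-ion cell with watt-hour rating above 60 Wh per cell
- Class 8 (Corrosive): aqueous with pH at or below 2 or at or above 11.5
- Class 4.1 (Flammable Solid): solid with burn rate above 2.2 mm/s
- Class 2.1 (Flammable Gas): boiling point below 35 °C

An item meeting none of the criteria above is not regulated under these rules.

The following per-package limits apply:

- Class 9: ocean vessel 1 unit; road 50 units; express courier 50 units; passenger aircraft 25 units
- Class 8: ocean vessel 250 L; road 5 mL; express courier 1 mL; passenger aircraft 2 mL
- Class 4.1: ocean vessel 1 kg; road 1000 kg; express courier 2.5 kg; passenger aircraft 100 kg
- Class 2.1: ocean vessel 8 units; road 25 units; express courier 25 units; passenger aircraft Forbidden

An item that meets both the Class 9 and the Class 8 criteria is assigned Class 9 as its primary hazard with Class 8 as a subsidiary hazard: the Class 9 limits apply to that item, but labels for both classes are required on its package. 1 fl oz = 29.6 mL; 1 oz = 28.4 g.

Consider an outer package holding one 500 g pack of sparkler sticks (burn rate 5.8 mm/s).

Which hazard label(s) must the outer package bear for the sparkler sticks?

Class 4.1

Sparkler sticks: burn rate 5.8 mm/s > 2.2 mm/s → Class 4.1 (Flammable Solid).
Only the Class 4.1 label is required.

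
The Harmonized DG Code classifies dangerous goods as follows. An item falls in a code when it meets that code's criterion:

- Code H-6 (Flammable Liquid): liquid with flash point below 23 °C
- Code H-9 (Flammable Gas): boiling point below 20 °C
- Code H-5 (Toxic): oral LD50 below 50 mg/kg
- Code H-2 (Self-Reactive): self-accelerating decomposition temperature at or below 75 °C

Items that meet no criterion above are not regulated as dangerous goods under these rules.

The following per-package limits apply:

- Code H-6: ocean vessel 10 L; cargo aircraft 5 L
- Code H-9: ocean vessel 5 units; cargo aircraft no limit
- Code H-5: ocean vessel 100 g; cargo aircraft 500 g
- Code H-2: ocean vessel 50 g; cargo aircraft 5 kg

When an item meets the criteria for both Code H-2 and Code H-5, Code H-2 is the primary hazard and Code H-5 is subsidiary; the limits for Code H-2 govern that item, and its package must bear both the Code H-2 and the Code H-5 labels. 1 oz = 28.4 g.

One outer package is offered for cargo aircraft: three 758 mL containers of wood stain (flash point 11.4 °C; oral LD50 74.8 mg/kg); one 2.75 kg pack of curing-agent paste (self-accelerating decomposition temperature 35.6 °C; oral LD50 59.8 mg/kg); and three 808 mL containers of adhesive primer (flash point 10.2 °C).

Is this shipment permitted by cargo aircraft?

With flash point 11.4 °C (< 23 °C), the wood stain falls in Code H-6.
Curing-agent paste: self-accelerating decomposition temperature 35.6 °C ≤ 75 °C → Code H-2 (Self-Reactive).
Adhesive primer: flash point 10.2 °C < 23 °C → Code H-6 (Flammable Liquid).
Total Code H-6: (three 758 mL containers = 2.274 L) + (three 808 mL containers = 2.424 L) = 4.698 L.
4.698 L ≤ 5 L (cargo aircraft limit, Code H-6) — within limit.
Code H-2 quantity: 2.75 kg.
That is within the Code H-2 cargo aircraft limit of 5 kg.
Every hazard code is within its cargo aircraft limit and no segregation rule is violated.

Yes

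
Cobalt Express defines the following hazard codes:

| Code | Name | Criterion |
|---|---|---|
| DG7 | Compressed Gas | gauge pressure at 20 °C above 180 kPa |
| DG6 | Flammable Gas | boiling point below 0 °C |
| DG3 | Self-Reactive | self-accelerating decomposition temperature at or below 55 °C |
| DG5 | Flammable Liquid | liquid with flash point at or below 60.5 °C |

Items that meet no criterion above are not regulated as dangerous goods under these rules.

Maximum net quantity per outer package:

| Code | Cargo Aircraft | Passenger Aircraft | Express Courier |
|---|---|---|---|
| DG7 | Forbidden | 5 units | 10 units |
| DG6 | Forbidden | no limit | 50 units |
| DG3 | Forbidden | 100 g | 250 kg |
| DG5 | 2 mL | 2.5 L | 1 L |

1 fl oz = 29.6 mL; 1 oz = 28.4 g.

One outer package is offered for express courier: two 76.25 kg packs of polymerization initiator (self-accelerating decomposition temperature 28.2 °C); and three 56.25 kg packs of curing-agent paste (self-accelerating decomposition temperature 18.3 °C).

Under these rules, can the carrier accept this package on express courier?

With self-accelerating decomposition temperature 28.2 °C (≤ 55 °C), the polymerization initiator falls in Code DG3.
With self-accelerating decomposition temperature 18.3 °C (≤ 55 °C), the curing-agent paste falls in Code DG3.
Code DG3 net quantity: (two 76.25 kg packs = 152.5 kg) + (three 56.25 kg packs = 168.75 kg) = 321.25 kg.
321.25 kg > 250 kg (express courier limit, Code DG3) — over the limit.

No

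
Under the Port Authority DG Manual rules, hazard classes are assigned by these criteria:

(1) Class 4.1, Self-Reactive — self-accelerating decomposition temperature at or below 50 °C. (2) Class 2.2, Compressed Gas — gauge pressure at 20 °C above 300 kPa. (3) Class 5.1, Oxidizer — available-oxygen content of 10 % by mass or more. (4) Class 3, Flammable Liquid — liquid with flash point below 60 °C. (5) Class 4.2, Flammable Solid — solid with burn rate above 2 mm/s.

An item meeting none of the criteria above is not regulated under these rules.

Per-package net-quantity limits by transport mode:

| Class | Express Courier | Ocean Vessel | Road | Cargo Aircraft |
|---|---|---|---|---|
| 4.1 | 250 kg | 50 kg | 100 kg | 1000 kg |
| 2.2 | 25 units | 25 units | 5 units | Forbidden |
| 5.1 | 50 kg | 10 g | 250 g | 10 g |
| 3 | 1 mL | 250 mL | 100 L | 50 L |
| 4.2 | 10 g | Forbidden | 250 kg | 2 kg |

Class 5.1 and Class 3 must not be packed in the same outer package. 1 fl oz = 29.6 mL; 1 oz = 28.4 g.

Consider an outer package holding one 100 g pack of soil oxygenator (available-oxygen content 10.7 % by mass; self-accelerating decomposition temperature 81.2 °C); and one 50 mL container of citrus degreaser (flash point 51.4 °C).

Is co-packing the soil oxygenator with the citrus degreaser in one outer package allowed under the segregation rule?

Available-oxygen content 10.7 % by mass meets the Class 5.1 criterion (Oxidizer), so the soil oxygenator is Class 5.1.
Citrus degreaser: flash point 51.4 °C < 60 °C → Class 3 (Flammable Liquid).
Class 5.1 and Class 3 may not share an outer package.

No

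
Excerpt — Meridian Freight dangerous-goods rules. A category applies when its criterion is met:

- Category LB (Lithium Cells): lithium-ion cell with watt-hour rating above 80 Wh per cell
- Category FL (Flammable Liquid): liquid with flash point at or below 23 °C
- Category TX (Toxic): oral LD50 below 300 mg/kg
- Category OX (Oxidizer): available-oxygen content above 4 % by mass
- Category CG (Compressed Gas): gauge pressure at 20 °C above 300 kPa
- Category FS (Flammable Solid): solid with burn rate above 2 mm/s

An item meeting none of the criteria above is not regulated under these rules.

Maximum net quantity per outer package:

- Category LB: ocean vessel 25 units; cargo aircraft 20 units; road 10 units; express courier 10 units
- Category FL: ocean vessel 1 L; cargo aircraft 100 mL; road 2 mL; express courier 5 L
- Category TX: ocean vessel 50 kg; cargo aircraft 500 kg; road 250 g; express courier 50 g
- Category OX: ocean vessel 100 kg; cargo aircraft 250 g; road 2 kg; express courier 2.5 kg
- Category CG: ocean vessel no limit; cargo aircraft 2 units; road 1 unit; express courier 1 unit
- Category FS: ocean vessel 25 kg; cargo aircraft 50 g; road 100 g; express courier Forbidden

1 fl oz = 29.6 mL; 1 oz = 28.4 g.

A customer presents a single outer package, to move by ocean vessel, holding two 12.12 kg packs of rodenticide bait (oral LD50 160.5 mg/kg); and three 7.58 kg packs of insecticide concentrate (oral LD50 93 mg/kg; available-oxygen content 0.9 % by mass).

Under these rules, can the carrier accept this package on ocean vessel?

The rodenticide bait has oral LD50 160.5 mg/kg, which is < 300 mg/kg, so it is Category TX (Toxic).
With oral LD50 93 mg/kg (< 300 mg/kg), the insecticide concentrate falls in Category TX.
Category TX net quantity: (two 12.12 kg packs = 24.24 kg) + (three 7.58 kg packs = 22.74 kg) = 46.98 kg.
46.98 kg is within the ocean vessel limit of 50 kg for Category TX.

Yes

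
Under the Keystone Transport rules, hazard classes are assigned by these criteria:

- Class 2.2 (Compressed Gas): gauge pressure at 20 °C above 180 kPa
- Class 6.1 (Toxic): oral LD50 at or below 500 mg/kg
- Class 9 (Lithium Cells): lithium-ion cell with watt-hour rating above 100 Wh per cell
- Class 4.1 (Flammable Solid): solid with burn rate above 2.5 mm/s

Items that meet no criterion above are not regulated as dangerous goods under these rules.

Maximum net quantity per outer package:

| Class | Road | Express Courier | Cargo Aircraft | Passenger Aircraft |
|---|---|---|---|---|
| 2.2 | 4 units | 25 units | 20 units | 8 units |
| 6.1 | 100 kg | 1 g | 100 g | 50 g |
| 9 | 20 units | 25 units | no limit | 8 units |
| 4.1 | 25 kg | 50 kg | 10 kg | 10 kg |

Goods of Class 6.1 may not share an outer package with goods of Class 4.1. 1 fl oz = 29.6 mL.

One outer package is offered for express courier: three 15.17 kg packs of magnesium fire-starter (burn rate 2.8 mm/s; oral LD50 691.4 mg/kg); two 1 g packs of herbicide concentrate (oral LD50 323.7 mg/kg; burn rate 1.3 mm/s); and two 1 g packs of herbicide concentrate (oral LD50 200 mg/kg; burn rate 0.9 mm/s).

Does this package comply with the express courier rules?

Burn rate 2.8 mm/s meets the Class 4.1 criterion (Flammable Solid), so the magnesium fire-starter is Class 4.1.
Oral LD50 323.7 mg/kg meets the Class 6.1 criterion (Toxic), so the herbicide concentrate is Class 6.1.
Oral LD50 200 mg/kg meets the Class 6.1 criterion (Toxic), so the herbicide concentrate is Class 6.1.
Class 6.1 net quantity: (two 1 g packs = 2 g) + (two 1 g packs = 2 g) = 4 g.
That exceeds the Class 6.1 express courier limit of 1 g.
Class 4.1 quantity: three 15.17 kg packs = 45.51 kg.
45.51 kg is within the express courier limit of 50 kg for Class 4.1.
Class 6.1 and Class 4.1 may not share an outer package.

No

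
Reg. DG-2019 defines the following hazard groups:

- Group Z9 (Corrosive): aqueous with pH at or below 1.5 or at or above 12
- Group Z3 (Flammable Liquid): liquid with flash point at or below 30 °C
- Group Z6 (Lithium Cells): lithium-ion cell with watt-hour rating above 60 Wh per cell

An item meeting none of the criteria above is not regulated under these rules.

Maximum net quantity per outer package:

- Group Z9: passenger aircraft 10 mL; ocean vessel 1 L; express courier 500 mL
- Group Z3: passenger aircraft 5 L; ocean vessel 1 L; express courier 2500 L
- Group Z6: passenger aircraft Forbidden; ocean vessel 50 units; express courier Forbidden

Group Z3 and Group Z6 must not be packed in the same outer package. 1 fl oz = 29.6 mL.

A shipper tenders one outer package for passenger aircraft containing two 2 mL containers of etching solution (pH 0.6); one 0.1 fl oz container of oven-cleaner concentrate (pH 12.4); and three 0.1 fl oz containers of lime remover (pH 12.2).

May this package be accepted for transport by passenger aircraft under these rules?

pH 0.6 meets the Group Z9 criterion (Corrosive), so the etching solution is Group Z9.
With pH 12.4 (≥ 12), the oven-cleaner concentrate falls in Group Z9.
Lime remover: pH 12.2 ≥ 12 → Group Z9 (Corrosive).
Group Z9 net quantity: (two 2 mL containers = 4 mL) + (one 0.1 fl oz container = 2.96 mL) + (three 0.1 fl oz containers = 8.88 mL) = 15.84 mL.
That exceeds the Group Z9 passenger aircraft limit of 10 mL.

No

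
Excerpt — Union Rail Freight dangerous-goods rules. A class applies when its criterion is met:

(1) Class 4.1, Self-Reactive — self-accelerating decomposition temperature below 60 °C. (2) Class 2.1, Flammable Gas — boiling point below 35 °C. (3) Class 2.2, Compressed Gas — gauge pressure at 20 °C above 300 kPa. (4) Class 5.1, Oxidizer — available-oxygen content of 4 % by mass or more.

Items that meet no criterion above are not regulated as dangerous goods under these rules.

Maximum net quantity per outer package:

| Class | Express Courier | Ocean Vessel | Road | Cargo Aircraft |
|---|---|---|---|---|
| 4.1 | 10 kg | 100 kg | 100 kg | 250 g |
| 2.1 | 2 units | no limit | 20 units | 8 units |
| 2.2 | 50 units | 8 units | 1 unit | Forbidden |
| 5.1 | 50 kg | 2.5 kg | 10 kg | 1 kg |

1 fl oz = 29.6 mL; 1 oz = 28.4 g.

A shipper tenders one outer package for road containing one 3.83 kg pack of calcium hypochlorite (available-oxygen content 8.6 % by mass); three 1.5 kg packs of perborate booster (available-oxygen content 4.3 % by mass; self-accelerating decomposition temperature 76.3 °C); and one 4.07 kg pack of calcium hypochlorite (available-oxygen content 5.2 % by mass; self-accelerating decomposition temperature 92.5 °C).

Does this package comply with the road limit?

No

With available-oxygen content 8.6 % by mass (≥ 4 % by mass), the calcium hypochlorite falls in Class 5.1.
The perborate booster has available-oxygen content 4.3 % by mass, which is ≥ 4 % by mass, so it is Class 5.1 (Oxidizer).
With available-oxygen content 5.2 % by mass (≥ 4 % by mass), the calcium hypochlorite falls in Class 5.1.
Class 5.1 net quantity: 3.83 kg + (three 1.5 kg packs = 4.5 kg) + 4.07 kg = 12.4 kg.
12.4 kg exceeds the road limit of 10 kg for Class 5.1.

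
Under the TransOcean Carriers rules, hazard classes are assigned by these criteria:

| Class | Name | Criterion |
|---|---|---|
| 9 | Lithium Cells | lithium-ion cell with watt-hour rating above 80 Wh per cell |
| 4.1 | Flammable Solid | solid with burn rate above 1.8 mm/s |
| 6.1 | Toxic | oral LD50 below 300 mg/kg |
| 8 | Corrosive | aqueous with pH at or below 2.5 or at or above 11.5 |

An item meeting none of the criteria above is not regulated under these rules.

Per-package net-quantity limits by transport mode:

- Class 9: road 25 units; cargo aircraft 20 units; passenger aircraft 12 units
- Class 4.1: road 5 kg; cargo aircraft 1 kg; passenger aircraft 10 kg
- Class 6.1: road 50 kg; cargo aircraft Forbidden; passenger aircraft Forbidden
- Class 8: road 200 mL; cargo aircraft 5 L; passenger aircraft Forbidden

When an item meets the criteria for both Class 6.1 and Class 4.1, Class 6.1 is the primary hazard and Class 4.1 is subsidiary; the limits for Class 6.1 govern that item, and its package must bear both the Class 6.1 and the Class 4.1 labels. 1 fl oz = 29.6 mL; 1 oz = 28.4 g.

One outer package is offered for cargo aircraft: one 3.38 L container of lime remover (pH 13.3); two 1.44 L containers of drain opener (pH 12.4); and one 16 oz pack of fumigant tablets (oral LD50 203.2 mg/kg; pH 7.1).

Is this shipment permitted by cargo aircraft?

No

Lime remover: pH 13.3 ≥ 11.5 → Class 8 (Corrosive).
With pH 12.4 (≥ 11.5), the drain opener falls in Class 8.
Fumigant tablets: oral LD50 203.2 mg/kg < 300 mg/kg → Class 6.1 (Toxic).
Total Class 8: 3.38 L + (two 1.44 L containers = 2.88 L) = 6.26 L.
That exceeds the Class 8 cargo aircraft limit of 5 L.
Class 6.1 quantity: one 16 oz pack = 454.4 g.
Class 6.1 is Forbidden by cargo aircraft.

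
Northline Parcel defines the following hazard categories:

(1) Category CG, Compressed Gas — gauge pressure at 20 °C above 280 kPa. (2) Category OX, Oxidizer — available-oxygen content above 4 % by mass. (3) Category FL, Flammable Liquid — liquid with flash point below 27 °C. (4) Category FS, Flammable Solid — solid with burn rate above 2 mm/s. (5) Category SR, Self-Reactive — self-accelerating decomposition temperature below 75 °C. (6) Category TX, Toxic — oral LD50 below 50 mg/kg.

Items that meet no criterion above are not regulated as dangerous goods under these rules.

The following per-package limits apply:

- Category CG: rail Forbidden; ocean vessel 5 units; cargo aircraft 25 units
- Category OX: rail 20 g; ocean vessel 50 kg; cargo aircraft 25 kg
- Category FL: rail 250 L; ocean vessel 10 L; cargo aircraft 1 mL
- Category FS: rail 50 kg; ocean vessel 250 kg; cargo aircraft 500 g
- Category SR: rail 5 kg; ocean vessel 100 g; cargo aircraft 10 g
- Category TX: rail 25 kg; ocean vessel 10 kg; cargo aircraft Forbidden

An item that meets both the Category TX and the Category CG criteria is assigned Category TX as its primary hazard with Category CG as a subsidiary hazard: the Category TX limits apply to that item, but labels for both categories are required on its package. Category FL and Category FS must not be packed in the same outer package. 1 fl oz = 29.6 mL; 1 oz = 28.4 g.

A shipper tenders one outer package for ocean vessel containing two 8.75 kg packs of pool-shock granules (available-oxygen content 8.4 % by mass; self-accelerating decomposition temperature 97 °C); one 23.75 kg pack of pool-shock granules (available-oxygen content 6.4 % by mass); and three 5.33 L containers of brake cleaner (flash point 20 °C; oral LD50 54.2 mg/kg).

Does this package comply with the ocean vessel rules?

No

Available-oxygen content 8.4 % by mass meets the Category OX criterion (Oxidizer), so the pool-shock granules are Category OX.
The pool-shock granules have available-oxygen content 6.4 % by mass, which is > 4 % by mass, so they are Category OX (Oxidizer).
Brake cleaner: flash point 20 °C < 27 °C → Category FL (Flammable Liquid).
Category FL quantity: three 5.33 L containers = 15.99 L.
15.99 L exceeds the ocean vessel limit of 10 L for Category FL.
Total Category OX: (two 8.75 kg packs = 17.5 kg) + 23.75 kg = 41.25 kg.
That is within the Category OX ocean vessel limit of 50 kg.
The segregation rule (Category FL with Category FS) does not apply to Category FL with Category OX.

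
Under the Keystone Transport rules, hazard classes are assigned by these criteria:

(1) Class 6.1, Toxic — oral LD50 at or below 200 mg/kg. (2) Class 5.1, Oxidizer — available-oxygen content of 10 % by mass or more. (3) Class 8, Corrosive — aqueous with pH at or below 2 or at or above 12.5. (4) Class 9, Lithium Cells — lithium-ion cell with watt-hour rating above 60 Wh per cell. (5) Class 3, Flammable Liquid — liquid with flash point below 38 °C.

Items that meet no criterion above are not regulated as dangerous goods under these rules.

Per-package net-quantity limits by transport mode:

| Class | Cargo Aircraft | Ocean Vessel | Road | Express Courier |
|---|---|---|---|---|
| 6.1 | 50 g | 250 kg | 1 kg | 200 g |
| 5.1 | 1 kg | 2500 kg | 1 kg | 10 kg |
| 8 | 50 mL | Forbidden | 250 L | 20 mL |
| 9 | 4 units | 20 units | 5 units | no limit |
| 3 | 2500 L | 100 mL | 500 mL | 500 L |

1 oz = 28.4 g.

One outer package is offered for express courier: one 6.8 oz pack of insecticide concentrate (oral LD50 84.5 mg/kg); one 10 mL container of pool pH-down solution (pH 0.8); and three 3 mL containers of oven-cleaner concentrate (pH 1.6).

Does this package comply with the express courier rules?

Yes

With oral LD50 84.5 mg/kg (≤ 200 mg/kg), the insecticide concentrate falls in Class 6.1.
The pool pH-down solution has pH 0.8, which is ≤ 2, so it is Class 8 (Corrosive).
Oven-cleaner concentrate: pH 1.6 ≤ 2 → Class 8 (Corrosive).
Total Class 8: 10 mL + (three 3 mL containers = 9 mL) = 19 mL.
19 mL ≤ 20 mL (express courier limit, Class 8) — within limit.
Class 6.1 quantity: one 6.8 oz pack = 193.12 g.
193.12 g is within the express courier limit of 200 g for Class 6.1.
Every hazard class is within its express courier limit and no segregation rule is violated.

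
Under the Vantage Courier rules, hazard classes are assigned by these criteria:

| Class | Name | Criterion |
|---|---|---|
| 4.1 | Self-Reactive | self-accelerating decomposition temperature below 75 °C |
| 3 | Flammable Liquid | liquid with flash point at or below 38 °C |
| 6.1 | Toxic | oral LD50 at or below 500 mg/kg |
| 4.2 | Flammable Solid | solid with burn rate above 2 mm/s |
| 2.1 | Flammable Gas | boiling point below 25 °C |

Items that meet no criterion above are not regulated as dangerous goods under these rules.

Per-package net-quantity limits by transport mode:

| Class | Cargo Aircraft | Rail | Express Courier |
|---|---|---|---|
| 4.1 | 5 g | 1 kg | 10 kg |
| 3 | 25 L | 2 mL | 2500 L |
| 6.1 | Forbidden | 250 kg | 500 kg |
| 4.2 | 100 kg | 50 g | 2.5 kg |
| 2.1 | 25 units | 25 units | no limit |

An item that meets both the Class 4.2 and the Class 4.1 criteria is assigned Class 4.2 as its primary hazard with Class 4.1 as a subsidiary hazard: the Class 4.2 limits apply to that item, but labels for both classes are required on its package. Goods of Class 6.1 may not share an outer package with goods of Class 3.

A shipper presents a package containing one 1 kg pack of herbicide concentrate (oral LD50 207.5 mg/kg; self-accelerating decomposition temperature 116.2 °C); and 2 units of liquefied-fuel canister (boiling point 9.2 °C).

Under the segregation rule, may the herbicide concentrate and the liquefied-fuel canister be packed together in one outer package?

The herbicide concentrate has oral LD50 207.5 mg/kg, which is ≤ 500 mg/kg, so it is Class 6.1 (Toxic).
Liquefied-fuel canister: boiling point 9.2 °C < 25 °C → Class 2.1 (Flammable Gas).
No segregation rule bars Class 6.1 with Class 2.1.

Yes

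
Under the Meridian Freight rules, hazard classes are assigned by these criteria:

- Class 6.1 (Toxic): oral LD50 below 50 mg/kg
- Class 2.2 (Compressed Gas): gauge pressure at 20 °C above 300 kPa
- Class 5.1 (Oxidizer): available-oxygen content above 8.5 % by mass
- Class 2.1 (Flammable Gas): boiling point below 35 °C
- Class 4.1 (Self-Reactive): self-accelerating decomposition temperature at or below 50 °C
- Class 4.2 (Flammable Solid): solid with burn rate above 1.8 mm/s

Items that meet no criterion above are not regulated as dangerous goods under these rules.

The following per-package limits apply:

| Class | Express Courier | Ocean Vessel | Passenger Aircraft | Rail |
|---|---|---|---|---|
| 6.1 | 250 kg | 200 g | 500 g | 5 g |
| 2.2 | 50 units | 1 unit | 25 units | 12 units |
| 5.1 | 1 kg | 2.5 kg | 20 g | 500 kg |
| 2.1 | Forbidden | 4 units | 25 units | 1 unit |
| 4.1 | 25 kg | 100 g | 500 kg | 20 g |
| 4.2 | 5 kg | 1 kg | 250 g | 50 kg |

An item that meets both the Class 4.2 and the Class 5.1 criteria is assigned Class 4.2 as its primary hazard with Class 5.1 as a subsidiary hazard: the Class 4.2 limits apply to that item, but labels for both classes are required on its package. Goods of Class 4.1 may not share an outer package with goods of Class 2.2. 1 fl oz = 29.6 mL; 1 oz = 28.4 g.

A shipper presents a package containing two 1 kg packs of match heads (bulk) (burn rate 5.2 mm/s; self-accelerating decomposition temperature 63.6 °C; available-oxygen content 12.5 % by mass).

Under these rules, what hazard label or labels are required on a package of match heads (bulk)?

With burn rate 5.2 mm/s (> 1.8 mm/s), the match heads (bulk) fall in Class 4.2.
Match heads (bulk): available-oxygen content 12.5 % by mass > 8.5 % by mass → Class 5.1 (Oxidizer).
By the precedence rule Class 4.2 is primary and Class 5.1 is subsidiary, and that rule requires both labels on the package.

Class 4.2 and 5.1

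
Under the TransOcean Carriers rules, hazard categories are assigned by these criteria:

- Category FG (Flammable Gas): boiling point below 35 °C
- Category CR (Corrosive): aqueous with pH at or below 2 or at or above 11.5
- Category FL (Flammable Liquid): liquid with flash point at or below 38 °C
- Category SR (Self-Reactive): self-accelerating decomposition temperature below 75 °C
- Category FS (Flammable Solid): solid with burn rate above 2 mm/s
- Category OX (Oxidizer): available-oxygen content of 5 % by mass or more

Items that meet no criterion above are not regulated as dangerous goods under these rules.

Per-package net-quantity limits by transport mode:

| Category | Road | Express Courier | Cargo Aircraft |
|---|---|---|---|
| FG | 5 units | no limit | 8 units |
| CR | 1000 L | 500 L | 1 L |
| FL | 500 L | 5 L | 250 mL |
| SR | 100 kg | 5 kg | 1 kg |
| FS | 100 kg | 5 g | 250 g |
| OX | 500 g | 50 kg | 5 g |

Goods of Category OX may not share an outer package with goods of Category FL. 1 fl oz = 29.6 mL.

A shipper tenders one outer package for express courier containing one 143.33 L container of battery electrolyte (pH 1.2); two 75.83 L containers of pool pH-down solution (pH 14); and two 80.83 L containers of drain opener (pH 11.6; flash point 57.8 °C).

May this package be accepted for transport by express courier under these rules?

Yes

pH 1.2 meets the Category CR criterion (Corrosive), so the battery electrolyte is Category CR.
With pH 14 (≥ 11.5), the pool pH-down solution falls in Category CR.
The drain opener has pH 11.6, which is ≥ 11.5, so it is Category CR (Corrosive).
Total Category CR: 143.33 L + (two 75.83 L containers = 151.66 L) + (two 80.83 L containers = 161.66 L) = 456.65 L.
That is within the Category CR express courier limit of 500 L.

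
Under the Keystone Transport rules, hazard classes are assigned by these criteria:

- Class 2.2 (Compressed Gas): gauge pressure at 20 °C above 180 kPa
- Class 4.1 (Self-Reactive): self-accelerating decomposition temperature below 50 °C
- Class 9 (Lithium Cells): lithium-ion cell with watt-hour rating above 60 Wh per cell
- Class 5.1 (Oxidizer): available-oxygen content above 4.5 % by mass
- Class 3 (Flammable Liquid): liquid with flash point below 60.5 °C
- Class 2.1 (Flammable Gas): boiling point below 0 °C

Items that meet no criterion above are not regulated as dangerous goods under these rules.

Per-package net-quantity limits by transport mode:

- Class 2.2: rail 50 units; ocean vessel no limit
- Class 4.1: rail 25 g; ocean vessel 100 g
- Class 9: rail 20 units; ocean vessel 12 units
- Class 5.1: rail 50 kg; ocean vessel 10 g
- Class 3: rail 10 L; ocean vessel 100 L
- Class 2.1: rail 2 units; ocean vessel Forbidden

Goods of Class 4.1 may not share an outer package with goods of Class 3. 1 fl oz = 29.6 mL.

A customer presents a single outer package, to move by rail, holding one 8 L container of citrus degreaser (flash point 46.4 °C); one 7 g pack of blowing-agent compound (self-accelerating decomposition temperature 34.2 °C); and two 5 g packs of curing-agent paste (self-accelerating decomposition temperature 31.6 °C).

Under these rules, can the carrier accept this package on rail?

No

Citrus degreaser: flash point 46.4 °C < 60.5 °C → Class 3 (Flammable Liquid).
Self-accelerating decomposition temperature 34.2 °C meets the Class 4.1 criterion (Self-Reactive), so the blowing-agent compound is Class 4.1.
Self-accelerating decomposition temperature 31.6 °C meets the Class 4.1 criterion (Self-Reactive), so the curing-agent paste is Class 4.1.
Class 4.1 net quantity: 7 g + (two 5 g packs = 10 g) = 17 g.
17 g ≤ 25 g (rail limit, Class 4.1) — within limit.
Class 3 quantity: 8 L.
8 L is within the rail limit of 10 L for Class 3.
Class 4.1 and Class 3 may not share an outer package.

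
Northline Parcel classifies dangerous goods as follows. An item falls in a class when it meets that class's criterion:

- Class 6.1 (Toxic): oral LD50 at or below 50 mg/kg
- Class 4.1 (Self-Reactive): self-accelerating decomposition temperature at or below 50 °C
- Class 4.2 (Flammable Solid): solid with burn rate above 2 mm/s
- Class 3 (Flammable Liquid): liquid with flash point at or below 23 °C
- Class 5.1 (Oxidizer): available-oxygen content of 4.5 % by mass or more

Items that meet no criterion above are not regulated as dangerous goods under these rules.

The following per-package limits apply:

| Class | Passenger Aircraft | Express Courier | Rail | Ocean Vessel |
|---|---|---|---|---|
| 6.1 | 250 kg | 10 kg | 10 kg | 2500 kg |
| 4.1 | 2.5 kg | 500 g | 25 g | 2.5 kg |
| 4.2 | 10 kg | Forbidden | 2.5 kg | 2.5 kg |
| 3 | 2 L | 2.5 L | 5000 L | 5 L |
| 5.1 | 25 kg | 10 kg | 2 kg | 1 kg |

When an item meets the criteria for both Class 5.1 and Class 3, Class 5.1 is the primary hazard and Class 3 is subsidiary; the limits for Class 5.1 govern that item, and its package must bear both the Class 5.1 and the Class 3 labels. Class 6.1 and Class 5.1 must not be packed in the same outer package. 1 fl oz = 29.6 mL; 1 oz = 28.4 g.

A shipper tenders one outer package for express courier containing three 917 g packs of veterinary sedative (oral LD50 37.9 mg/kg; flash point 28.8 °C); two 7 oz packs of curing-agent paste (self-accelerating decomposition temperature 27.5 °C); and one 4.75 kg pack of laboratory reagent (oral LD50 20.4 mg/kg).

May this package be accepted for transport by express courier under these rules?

Yes

The veterinary sedative has oral LD50 37.9 mg/kg, which is ≤ 50 mg/kg, so it is Class 6.1 (Toxic).
With self-accelerating decomposition temperature 27.5 °C (≤ 50 °C), the curing-agent paste falls in Class 4.1.
The laboratory reagent has oral LD50 20.4 mg/kg, which is ≤ 50 mg/kg, so it is Class 6.1 (Toxic).
Class 6.1 net quantity: (three 917 g packs = 2.751 kg) + 4.75 kg = 7.501 kg.
7.501 kg ≤ 10 kg (express courier limit, Class 6.1) — within limit.
Class 4.1 quantity: two 7 oz packs = 397.6 g.
That is within the Class 4.1 express courier limit of 500 g.
The segregation rule (Class 6.1 with Class 5.1) does not apply to Class 6.1 with Class 4.1.
Every hazard class is within its express courier limit and no segregation rule is violated.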